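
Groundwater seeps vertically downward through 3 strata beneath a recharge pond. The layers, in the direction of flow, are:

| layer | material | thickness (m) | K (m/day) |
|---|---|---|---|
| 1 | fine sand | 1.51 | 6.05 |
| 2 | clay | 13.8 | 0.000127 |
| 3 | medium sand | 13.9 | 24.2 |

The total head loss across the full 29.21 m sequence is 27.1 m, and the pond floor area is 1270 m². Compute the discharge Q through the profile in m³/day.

Flow is perpendicular to layering, so the layers act in series and the equivalent K is the thickness-weighted harmonic mean.
Total thickness L = 1.51 + 13.8 + 13.9 = 29.21 m.
Σ(b_i/K_i) = 1.51/6.05 + 13.8/0.000127 + 13.9/24.2 = 1.087e+05 d.
K_eq = L / Σ(b_i/K_i) = 29.21 / 1.087e+05 = 0.0002688 m/day.
Q = K_eq · A · (Δh/L) = 0.0002688 × 1270 × (27.1/29.21) = 0.3167 m³/day.

0.317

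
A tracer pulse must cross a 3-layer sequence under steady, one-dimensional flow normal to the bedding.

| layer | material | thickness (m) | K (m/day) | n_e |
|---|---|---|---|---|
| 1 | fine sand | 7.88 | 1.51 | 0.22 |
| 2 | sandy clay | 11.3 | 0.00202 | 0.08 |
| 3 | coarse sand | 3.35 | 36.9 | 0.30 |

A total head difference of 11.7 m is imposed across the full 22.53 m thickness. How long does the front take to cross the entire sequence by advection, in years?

With flow normal to the layers, continuity requires the same specific discharge q through every layer.
Σ(b_i/K_i) = 7.88/1.51 + 11.3/0.00202 + 3.35/36.9 = 5599 d.
q = Δh / Σ(b_i/K_i) = 11.7 / 5599 = 0.002090 m/day.
In each layer the seepage velocity is v_i = q/n_i, so the layer transit time is t_i = b_i·n_i / q:
  layer 1 (fine sand): t_1 = 7.88 × 0.22 / 0.002090 = 829.7 d
  layer 2 (sandy clay): t_2 = 11.3 × 0.08 / 0.002090 = 432.6 d
  layer 3 (coarse sand): t_3 = 3.35 × 0.30 / 0.002090 = 481.0 d
Total t = Σ t_i = 1743 days = 4.773 years.

4.77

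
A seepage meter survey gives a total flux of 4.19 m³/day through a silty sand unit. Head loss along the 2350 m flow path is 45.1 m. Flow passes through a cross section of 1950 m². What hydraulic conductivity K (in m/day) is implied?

0.112

Hydraulic gradient i = Δh / L = 45.1 / 2350 = 0.01919.
From Q = K·A·i, K = Q / (A·i) = 4.19 / (1950 × 0.01919) = 0.1120 m/day.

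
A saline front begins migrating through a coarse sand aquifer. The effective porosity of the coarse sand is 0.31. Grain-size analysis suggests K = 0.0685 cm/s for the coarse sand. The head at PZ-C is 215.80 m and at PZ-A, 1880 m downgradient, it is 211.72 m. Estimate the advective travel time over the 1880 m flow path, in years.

Convert K: 0.0685 cm/s × 864 = 59.18 m/day.
Hydraulic gradient i = (215.80 − 211.72) / 1880 = 4.08 / 1880 = 0.002170.
Darcy flux q = K · i = 59.18 × 0.002170 = 0.1284 m/day.
Seepage velocity v = q / n_e = 0.1284 / 0.31 = 0.4143 m/day.
Travel time t = L / v = 1880 / 0.4143 = 4537 days = 12.42 years.

12.4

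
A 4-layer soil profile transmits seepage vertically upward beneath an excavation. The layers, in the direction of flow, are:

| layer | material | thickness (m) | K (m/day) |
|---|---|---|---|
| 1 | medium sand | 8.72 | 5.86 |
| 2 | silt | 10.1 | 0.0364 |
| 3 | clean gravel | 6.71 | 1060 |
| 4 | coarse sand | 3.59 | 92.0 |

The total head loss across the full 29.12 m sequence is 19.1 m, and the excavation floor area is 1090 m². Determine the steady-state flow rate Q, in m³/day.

Flow is perpendicular to layering, so the layers act in series and the equivalent K is the thickness-weighted harmonic mean.
Total thickness L = 8.72 + 10.1 + 6.71 + 3.59 = 29.12 m.
Σ(b_i/K_i) = 8.72/5.86 + 10.1/0.0364 + 6.71/1060 + 3.59/92.0 = 279.0 d.
K_eq = L / Σ(b_i/K_i) = 29.12 / 279.0 = 0.1044 m/day.
Q = K_eq · A · (Δh/L) = 0.1044 × 1090 × (19.1/29.12) = 74.62 m³/day.

74.6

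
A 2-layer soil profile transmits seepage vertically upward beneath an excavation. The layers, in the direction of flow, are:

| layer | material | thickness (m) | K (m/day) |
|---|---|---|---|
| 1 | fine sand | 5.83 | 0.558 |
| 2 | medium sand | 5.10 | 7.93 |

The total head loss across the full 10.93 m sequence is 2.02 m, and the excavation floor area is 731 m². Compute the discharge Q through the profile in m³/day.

Flow is perpendicular to layering, so the layers act in series and the equivalent K is the thickness-weighted harmonic mean.
Total thickness L = 5.83 + 5.10 = 10.93 m.
Σ(b_i/K_i) = 5.83/0.558 + 5.10/7.93 = 11.09 d.
K_eq = L / Σ(b_i/K_i) = 10.93 / 11.09 = 0.9855 m/day.
Q = K_eq · A · (Δh/L) = 0.9855 × 731 × (2.02/10.93) = 133.1 m³/day.

133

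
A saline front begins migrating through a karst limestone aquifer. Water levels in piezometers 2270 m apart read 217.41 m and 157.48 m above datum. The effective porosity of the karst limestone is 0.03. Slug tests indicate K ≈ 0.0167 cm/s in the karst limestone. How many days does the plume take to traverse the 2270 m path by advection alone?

179

Convert K: 0.0167 cm/s × 864 = 14.43 m/day.
Hydraulic gradient i = (217.41 − 157.48) / 2270 = 59.93 / 2270 = 0.02640.
Darcy flux q = K · i = 14.43 × 0.02640 = 0.3809 m/day.
Seepage velocity v = q / n_e = 0.3809 / 0.03 = 12.70 m/day.
Travel time t = L / v = 2270 / 12.70 = 178.8 days.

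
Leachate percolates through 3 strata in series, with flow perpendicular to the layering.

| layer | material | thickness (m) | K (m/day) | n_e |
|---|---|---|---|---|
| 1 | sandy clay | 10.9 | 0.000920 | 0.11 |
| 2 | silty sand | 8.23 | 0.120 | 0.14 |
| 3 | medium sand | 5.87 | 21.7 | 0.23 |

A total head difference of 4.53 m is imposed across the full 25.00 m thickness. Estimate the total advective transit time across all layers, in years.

26.7

With flow normal to the layers, continuity requires the same specific discharge q through every layer.
Σ(b_i/K_i) = 10.9/0.000920 + 8.23/0.120 + 5.87/21.7 = 11917 d.
q = Δh / Σ(b_i/K_i) = 4.53 / 11917 = 0.0003801 m/day.
In each layer the seepage velocity is v_i = q/n_i, so the layer transit time is t_i = b_i·n_i / q:
  layer 1 (sandy clay): t_1 = 10.9 × 0.11 / 0.0003801 = 3154 d
  layer 2 (silty sand): t_2 = 8.23 × 0.14 / 0.0003801 = 3031 d
  layer 3 (medium sand): t_3 = 5.87 × 0.23 / 0.0003801 = 3552 d
Total t = Σ t_i = 9737 days = 26.66 years.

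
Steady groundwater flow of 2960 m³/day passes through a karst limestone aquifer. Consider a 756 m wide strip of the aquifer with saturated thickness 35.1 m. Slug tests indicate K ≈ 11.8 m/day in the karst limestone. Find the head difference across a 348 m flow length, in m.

Cross-sectional area A = 756 × 35.1 = 26536 m².
From Q = K·A·i, i = Q / (K·A) = 2960 / (11.80 × 26536) = 0.009453.
Head loss Δh = i · L = 0.009453 × 348 = 3.290 m.

3.29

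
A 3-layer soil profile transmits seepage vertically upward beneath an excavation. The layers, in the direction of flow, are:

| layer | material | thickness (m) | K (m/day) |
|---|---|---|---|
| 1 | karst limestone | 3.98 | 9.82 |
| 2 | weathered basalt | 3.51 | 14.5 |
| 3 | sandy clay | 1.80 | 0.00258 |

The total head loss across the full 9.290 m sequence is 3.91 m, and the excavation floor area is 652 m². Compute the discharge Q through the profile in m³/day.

Flow is perpendicular to layering, so the layers act in series and the equivalent K is the thickness-weighted harmonic mean.
Total thickness L = 3.98 + 3.51 + 1.80 = 9.290 m.
Σ(b_i/K_i) = 3.98/9.82 + 3.51/14.5 + 1.80/0.00258 = 698.3 d.
K_eq = L / Σ(b_i/K_i) = 9.290 / 698.3 = 0.01330 m/day.
Q = K_eq · A · (Δh/L) = 0.01330 × 652 × (3.91/9.290) = 3.651 m³/day.

3.65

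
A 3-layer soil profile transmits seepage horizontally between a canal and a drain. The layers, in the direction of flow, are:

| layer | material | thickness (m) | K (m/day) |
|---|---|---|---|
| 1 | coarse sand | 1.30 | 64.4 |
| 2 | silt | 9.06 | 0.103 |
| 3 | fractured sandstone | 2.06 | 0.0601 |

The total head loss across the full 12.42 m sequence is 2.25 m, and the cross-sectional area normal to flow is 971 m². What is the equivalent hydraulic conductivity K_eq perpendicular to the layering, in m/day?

Flow is perpendicular to layering, so the layers act in series and the equivalent K is the thickness-weighted harmonic mean.
Total thickness L = 1.30 + 9.06 + 2.06 = 12.42 m.
Σ(b_i/K_i) = 1.30/64.4 + 9.06/0.103 + 2.06/0.0601 = 122.3 d.
K_eq = L / Σ(b_i/K_i) = 12.42 / 122.3 = 0.1016 m/day.

0.102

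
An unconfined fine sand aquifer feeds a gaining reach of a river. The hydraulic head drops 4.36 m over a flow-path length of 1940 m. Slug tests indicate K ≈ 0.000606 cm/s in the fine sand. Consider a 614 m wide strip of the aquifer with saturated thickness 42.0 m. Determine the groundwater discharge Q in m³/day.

Convert K: 0.000606 cm/s × 864 = 0.5236 m/day.
Cross-sectional area A = 614 × 42.0 = 25788 m².
Hydraulic gradient i = Δh / L = 4.36 / 1940 = 0.002247.
Darcy's law: Q = K · A · i = 0.5236 × 25788 × 0.002247 = 30.35 m³/day.

30.3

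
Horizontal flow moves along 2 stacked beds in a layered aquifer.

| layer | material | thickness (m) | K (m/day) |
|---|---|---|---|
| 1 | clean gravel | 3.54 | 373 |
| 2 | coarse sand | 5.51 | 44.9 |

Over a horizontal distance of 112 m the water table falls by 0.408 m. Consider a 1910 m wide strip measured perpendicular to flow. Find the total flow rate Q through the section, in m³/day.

Flow is parallel to layering, so each bed carries its own Darcy discharge and the transmissivities add.
Σ(K_i·b_i) = 373×3.54 + 44.9×5.51 = 1568 m²/day.
Hydraulic gradient i = Δh / L = 0.408 / 112 = 0.003643.
Q = Σ(K_i·b_i) · W · i = 1568 × 1910 × 0.003643 = 10909 m³/day.

10900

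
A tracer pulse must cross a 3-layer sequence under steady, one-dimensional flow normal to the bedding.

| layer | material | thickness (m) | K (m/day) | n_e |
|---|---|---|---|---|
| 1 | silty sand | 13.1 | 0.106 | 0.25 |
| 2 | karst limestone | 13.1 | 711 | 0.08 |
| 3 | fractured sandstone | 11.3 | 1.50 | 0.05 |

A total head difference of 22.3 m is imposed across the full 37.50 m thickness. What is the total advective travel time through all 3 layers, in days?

28.7

With flow normal to the layers, continuity requires the same specific discharge q through every layer.
Σ(b_i/K_i) = 13.1/0.106 + 13.1/711 + 11.3/1.50 = 131.1 d.
q = Δh / Σ(b_i/K_i) = 22.3 / 131.1 = 0.1701 m/day.
In each layer the seepage velocity is v_i = q/n_i, so the layer transit time is t_i = b_i·n_i / q:
  layer 1 (silty sand): t_1 = 13.1 × 0.25 / 0.1701 = 19.26 d
  layer 2 (karst limestone): t_2 = 13.1 × 0.08 / 0.1701 = 6.163 d
  layer 3 (fractured sandstone): t_3 = 11.3 × 0.05 / 0.1701 = 3.323 d
Total t = Σ t_i = 28.74 days.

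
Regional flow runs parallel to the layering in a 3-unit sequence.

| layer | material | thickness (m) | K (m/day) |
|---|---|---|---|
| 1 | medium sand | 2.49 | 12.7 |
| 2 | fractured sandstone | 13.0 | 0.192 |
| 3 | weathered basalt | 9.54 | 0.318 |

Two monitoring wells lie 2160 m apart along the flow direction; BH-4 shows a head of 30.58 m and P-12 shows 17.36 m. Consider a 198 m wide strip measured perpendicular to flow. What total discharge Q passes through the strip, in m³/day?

45.0

Flow is parallel to layering, so each bed carries its own Darcy discharge and the transmissivities add.
Σ(K_i·b_i) = 12.7×2.49 + 0.192×13.0 + 0.318×9.54 = 37.15 m²/day.
Hydraulic gradient i = (30.58 − 17.36) / 2160 = 13.22 / 2160 = 0.006120.
Q = Σ(K_i·b_i) · W · i = 37.15 × 198 × 0.006120 = 45.02 m³/day.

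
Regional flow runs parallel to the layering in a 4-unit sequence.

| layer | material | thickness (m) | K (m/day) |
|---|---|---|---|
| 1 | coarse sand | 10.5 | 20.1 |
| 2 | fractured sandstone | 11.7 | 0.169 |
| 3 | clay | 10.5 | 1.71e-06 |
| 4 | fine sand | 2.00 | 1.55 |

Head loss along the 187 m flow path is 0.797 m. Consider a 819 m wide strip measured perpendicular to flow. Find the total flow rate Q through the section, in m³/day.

754

Flow is parallel to layering, so each bed carries its own Darcy discharge and the transmissivities add.
Σ(K_i·b_i) = 20.1×10.5 + 0.169×11.7 + 1.71e-06×10.5 + 1.55×2.00 = 216.1 m²/day.
Hydraulic gradient i = Δh / L = 0.797 / 187 = 0.004262.
Q = Σ(K_i·b_i) · W · i = 216.1 × 819 × 0.004262 = 754.4 m³/day.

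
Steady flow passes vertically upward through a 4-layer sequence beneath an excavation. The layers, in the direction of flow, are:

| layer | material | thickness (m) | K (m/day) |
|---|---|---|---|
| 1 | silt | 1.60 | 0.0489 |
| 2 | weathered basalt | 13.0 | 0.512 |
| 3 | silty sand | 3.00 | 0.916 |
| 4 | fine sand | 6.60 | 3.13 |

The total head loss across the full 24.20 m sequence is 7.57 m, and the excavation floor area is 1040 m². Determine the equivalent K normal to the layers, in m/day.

0.381

Flow is perpendicular to layering, so the layers act in series and the equivalent K is the thickness-weighted harmonic mean.
Total thickness L = 1.60 + 13.0 + 3.00 + 6.60 = 24.20 m.
Σ(b_i/K_i) = 1.60/0.0489 + 13.0/0.512 + 3.00/0.916 + 6.60/3.13 = 63.49 d.
K_eq = L / Σ(b_i/K_i) = 24.20 / 63.49 = 0.3811 m/day.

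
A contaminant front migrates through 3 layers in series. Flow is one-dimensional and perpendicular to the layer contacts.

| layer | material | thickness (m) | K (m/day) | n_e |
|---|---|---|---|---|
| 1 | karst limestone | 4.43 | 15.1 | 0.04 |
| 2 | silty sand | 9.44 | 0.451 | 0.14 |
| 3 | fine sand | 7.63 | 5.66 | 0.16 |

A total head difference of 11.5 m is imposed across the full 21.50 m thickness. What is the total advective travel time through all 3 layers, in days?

5.34

With flow normal to the layers, continuity requires the same specific discharge q through every layer.
Σ(b_i/K_i) = 4.43/15.1 + 9.44/0.451 + 7.63/5.66 = 22.57 d.
q = Δh / Σ(b_i/K_i) = 11.5 / 22.57 = 0.5095 m/day.
In each layer the seepage velocity is v_i = q/n_i, so the layer transit time is t_i = b_i·n_i / q:
  layer 1 (karst limestone): t_1 = 4.43 × 0.04 / 0.5095 = 0.3478 d
  layer 2 (silty sand): t_2 = 9.44 × 0.14 / 0.5095 = 2.594 d
  layer 3 (fine sand): t_3 = 7.63 × 0.16 / 0.5095 = 2.396 d
Total t = Σ t_i = 5.338 days.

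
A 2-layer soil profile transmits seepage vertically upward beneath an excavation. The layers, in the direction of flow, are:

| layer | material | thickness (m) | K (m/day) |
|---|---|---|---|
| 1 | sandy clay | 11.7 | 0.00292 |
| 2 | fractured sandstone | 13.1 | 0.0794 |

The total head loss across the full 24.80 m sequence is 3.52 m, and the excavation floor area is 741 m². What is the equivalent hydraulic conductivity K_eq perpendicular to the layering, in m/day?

Flow is perpendicular to layering, so the layers act in series and the equivalent K is the thickness-weighted harmonic mean.
Total thickness L = 11.7 + 13.1 = 24.80 m.
Σ(b_i/K_i) = 11.7/0.00292 + 13.1/0.0794 = 4172 d.
K_eq = L / Σ(b_i/K_i) = 24.80 / 4172 = 0.005945 m/day.

0.00594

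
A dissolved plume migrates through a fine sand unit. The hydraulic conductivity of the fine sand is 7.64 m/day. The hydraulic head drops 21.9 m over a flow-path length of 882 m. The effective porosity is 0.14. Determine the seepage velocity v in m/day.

1.36

Hydraulic gradient i = Δh / L = 21.9 / 882 = 0.02483.
Darcy flux q = K · i = 7.640 × 0.02483 = 0.1897 m/day.
Seepage velocity v = q / n_e = 0.1897 / 0.14 = 1.355 m/day.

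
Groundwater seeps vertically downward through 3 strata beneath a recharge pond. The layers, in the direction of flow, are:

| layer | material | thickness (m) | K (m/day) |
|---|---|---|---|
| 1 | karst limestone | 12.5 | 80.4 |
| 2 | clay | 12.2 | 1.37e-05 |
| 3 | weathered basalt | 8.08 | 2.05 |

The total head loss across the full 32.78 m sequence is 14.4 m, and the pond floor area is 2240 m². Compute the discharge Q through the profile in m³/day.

0.0362

Flow is perpendicular to layering, so the layers act in series and the equivalent K is the thickness-weighted harmonic mean.
Total thickness L = 12.5 + 12.2 + 8.08 = 32.78 m.
Σ(b_i/K_i) = 12.5/80.4 + 12.2/1.37e-05 + 8.08/2.05 = 8.905e+05 d.
K_eq = L / Σ(b_i/K_i) = 32.78 / 8.905e+05 = 3.681e-05 m/day.
Q = K_eq · A · (Δh/L) = 3.681e-05 × 2240 × (14.4/32.78) = 0.03622 m³/day.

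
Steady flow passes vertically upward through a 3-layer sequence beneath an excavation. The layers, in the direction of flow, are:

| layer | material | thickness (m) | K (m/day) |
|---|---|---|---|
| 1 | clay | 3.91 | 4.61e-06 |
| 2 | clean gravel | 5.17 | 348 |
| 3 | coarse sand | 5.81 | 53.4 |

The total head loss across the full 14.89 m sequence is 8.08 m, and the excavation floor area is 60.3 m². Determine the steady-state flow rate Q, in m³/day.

0.000574

Flow is perpendicular to layering, so the layers act in series and the equivalent K is the thickness-weighted harmonic mean.
Total thickness L = 3.91 + 5.17 + 5.81 = 14.89 m.
Σ(b_i/K_i) = 3.91/4.61e-06 + 5.17/348 + 5.81/53.4 = 8.482e+05 d.
K_eq = L / Σ(b_i/K_i) = 14.89 / 8.482e+05 = 1.756e-05 m/day.
Q = K_eq · A · (Δh/L) = 1.756e-05 × 60.3 × (8.08/14.89) = 0.0005745 m³/day.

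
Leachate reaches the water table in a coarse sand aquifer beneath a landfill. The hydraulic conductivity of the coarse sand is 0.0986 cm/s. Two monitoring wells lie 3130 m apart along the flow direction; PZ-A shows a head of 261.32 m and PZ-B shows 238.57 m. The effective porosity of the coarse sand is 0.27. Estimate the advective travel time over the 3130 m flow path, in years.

Convert K: 0.0986 cm/s × 864 = 85.19 m/day.
Hydraulic gradient i = (261.32 − 238.57) / 3130 = 22.75 / 3130 = 0.007268.
Darcy flux q = K · i = 85.19 × 0.007268 = 0.6192 m/day.
Seepage velocity v = q / n_e = 0.6192 / 0.27 = 2.293 m/day.
Travel time t = L / v = 3130 / 2.293 = 1365 days = 3.737 years.

3.74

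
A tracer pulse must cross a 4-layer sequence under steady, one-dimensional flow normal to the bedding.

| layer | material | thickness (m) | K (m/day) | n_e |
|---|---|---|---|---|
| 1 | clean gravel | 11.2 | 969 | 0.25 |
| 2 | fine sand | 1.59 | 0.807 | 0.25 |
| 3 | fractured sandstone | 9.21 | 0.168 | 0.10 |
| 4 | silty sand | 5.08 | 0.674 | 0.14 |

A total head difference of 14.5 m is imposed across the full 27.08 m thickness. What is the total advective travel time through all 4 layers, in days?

21.4

With flow normal to the layers, continuity requires the same specific discharge q through every layer.
Σ(b_i/K_i) = 11.2/969 + 1.59/0.807 + 9.21/0.168 + 5.08/0.674 = 64.34 d.
q = Δh / Σ(b_i/K_i) = 14.5 / 64.34 = 0.2254 m/day.
In each layer the seepage velocity is v_i = q/n_i, so the layer transit time is t_i = b_i·n_i / q:
  layer 1 (clean gravel): t_1 = 11.2 × 0.25 / 0.2254 = 12.42 d
  layer 2 (fine sand): t_2 = 1.59 × 0.25 / 0.2254 = 1.764 d
  layer 3 (fractured sandstone): t_3 = 9.21 × 0.10 / 0.2254 = 4.087 d
  layer 4 (silty sand): t_4 = 5.08 × 0.14 / 0.2254 = 3.156 d
Total t = Σ t_i = 21.43 days.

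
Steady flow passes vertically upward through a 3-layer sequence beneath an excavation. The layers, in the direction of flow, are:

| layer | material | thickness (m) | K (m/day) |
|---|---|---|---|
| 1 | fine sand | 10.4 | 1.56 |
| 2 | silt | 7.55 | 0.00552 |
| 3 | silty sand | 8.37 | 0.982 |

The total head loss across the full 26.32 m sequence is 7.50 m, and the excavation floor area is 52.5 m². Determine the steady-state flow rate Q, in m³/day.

0.285

Flow is perpendicular to layering, so the layers act in series and the equivalent K is the thickness-weighted harmonic mean.
Total thickness L = 10.4 + 7.55 + 8.37 = 26.32 m.
Σ(b_i/K_i) = 10.4/1.56 + 7.55/0.00552 + 8.37/0.982 = 1383 d.
K_eq = L / Σ(b_i/K_i) = 26.32 / 1383 = 0.01903 m/day.
Q = K_eq · A · (Δh/L) = 0.01903 × 52.5 × (7.50/26.32) = 0.2847 m³/day.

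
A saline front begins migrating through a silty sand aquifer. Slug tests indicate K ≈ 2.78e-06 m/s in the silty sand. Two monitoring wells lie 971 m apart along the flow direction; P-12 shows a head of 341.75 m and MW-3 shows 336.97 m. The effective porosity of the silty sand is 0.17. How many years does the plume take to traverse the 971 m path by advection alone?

Convert K: 2.78e-06 m/s × 86400 = 0.2402 m/day.
Hydraulic gradient i = (341.75 − 336.97) / 971 = 4.78 / 971 = 0.004923.
Darcy flux q = K · i = 0.2402 × 0.004923 = 0.001182 m/day.
Seepage velocity v = q / n_e = 0.001182 / 0.17 = 0.006955 m/day.
Travel time t = L / v = 971 / 0.006955 = 1.396e+05 days = 382.2 years.

382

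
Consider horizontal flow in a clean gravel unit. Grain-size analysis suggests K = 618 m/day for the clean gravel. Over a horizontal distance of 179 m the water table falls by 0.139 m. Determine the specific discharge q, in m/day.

Hydraulic gradient i = Δh / L = 0.139 / 179 = 0.0007765.
Specific discharge q = K · i = 618.0 × 0.0007765 = 0.4799 m/day.

0.480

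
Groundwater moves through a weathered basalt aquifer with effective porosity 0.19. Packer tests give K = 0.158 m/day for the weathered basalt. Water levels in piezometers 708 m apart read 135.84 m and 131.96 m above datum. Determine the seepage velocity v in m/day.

0.00456

Hydraulic gradient i = (135.84 − 131.96) / 708 = 3.88 / 708 = 0.005480.
Darcy flux q = K · i = 0.1580 × 0.005480 = 0.0008659 m/day.
Seepage velocity v = q / n_e = 0.0008659 / 0.19 = 0.004557 m/day.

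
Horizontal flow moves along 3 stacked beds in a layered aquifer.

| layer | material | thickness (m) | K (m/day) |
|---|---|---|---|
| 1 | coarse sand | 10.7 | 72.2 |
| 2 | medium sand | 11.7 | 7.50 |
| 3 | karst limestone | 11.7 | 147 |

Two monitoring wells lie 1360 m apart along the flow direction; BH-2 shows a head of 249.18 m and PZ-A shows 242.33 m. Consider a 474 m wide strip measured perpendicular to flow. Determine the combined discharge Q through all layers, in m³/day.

6160

Flow is parallel to layering, so each bed carries its own Darcy discharge and the transmissivities add.
Σ(K_i·b_i) = 72.2×10.7 + 7.50×11.7 + 147×11.7 = 2580 m²/day.
Hydraulic gradient i = (249.18 − 242.33) / 1360 = 6.85 / 1360 = 0.005037.
Q = Σ(K_i·b_i) · W · i = 2580 × 474 × 0.005037 = 6160 m³/day.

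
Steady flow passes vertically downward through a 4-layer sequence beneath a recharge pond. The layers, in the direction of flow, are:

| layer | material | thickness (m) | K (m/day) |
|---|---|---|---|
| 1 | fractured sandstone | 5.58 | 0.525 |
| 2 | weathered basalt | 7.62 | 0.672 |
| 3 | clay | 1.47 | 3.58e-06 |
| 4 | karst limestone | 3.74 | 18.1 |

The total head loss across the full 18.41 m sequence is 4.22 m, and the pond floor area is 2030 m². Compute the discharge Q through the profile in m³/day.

0.0209

Flow is perpendicular to layering, so the layers act in series and the equivalent K is the thickness-weighted harmonic mean.
Total thickness L = 5.58 + 7.62 + 1.47 + 3.74 = 18.41 m.
Σ(b_i/K_i) = 5.58/0.525 + 7.62/0.672 + 1.47/3.58e-06 + 3.74/18.1 = 4.106e+05 d.
K_eq = L / Σ(b_i/K_i) = 18.41 / 4.106e+05 = 4.483e-05 m/day.
Q = K_eq · A · (Δh/L) = 4.483e-05 × 2030 × (4.22/18.41) = 0.02086 m³/day.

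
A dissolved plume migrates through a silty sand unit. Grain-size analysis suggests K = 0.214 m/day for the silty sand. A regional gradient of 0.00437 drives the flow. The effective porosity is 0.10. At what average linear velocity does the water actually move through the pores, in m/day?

Hydraulic gradient i = 0.00437.
Darcy flux q = K · i = 0.2140 × 0.004370 = 0.0009352 m/day.
Seepage velocity v = q / n_e = 0.0009352 / 0.10 = 0.009352 m/day.

0.00935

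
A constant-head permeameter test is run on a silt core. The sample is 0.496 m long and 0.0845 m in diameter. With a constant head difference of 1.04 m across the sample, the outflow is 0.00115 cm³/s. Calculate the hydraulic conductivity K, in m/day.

Cross-sectional area A = π·(d/2)² = π × (0.0845/2)² = 0.005608 m².
Convert discharge: 0.00115 cm³/s = 1.150e-09 m³/s.
Darcy's law rearranged: K = Q·L / (A·Δh) = 1.150e-09 × 0.496 / (0.005608 × 1.04) = 9.780e-08 m/s = 0.008450 m/day.

0.00845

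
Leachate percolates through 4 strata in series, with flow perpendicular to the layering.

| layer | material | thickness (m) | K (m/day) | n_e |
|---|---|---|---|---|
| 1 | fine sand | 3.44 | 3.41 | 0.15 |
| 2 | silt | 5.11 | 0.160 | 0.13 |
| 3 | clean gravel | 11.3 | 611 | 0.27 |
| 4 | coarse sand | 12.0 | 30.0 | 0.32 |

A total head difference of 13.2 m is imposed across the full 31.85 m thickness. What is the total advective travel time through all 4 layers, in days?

With flow normal to the layers, continuity requires the same specific discharge q through every layer.
Σ(b_i/K_i) = 3.44/3.41 + 5.11/0.160 + 11.3/611 + 12.0/30.0 = 33.36 d.
q = Δh / Σ(b_i/K_i) = 13.2 / 33.36 = 0.3956 m/day.
In each layer the seepage velocity is v_i = q/n_i, so the layer transit time is t_i = b_i·n_i / q:
  layer 1 (fine sand): t_1 = 3.44 × 0.15 / 0.3956 = 1.304 d
  layer 2 (silt): t_2 = 5.11 × 0.13 / 0.3956 = 1.679 d
  layer 3 (clean gravel): t_3 = 11.3 × 0.27 / 0.3956 = 7.712 d
  layer 4 (coarse sand): t_4 = 12.0 × 0.32 / 0.3956 = 9.706 d
Total t = Σ t_i = 20.40 days.

20.4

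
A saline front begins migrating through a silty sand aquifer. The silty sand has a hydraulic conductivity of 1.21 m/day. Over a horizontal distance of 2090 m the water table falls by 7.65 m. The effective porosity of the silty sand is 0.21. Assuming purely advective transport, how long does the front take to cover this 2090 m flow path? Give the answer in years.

271

Hydraulic gradient i = Δh / L = 7.65 / 2090 = 0.003660.
Darcy flux q = K · i = 1.210 × 0.003660 = 0.004429 m/day.
Seepage velocity v = q / n_e = 0.004429 / 0.21 = 0.02109 m/day.
Travel time t = L / v = 2090 / 0.02109 = 99098 days = 271.3 years.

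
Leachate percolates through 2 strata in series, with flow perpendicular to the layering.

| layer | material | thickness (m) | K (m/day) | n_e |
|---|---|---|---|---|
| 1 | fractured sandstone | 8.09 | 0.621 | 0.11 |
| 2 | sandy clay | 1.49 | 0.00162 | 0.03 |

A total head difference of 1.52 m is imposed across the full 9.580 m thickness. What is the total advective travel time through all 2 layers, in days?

574

With flow normal to the layers, continuity requires the same specific discharge q through every layer.
Σ(b_i/K_i) = 8.09/0.621 + 1.49/0.00162 = 932.8 d.
q = Δh / Σ(b_i/K_i) = 1.52 / 932.8 = 0.001630 m/day.
In each layer the seepage velocity is v_i = q/n_i, so the layer transit time is t_i = b_i·n_i / q:
  layer 1 (fractured sandstone): t_1 = 8.09 × 0.11 / 0.001630 = 546.1 d
  layer 2 (sandy clay): t_2 = 1.49 × 0.03 / 0.001630 = 27.43 d
Total t = Σ t_i = 573.5 days.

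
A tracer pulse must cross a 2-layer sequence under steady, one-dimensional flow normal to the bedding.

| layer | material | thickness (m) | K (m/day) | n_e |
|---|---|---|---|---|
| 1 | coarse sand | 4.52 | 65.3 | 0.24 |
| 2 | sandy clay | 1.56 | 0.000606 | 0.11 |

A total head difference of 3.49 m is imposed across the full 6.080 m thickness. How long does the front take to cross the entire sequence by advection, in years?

2.54

With flow normal to the layers, continuity requires the same specific discharge q through every layer.
Σ(b_i/K_i) = 4.52/65.3 + 1.56/0.000606 = 2574 d.
q = Δh / Σ(b_i/K_i) = 3.49 / 2574 = 0.001356 m/day.
In each layer the seepage velocity is v_i = q/n_i, so the layer transit time is t_i = b_i·n_i / q:
  layer 1 (coarse sand): t_1 = 4.52 × 0.24 / 0.001356 = 800.2 d
  layer 2 (sandy clay): t_2 = 1.56 × 0.11 / 0.001356 = 126.6 d
Total t = Σ t_i = 926.8 days = 2.537 years.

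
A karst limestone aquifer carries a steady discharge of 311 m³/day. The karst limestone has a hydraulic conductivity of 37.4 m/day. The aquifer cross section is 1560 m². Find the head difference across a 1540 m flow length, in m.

8.21

From Q = K·A·i, i = Q / (K·A) = 311 / (37.40 × 1560) = 0.005330.
Head loss Δh = i · L = 0.005330 × 1540 = 8.209 m.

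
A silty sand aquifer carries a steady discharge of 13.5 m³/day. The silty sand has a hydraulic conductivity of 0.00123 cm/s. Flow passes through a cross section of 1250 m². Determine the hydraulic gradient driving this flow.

0.0102

Convert K: 0.00123 cm/s × 864 = 1.063 m/day.
From Q = K·A·i, i = Q / (K·A) = 13.5 / (1.063 × 1250) = 0.01016.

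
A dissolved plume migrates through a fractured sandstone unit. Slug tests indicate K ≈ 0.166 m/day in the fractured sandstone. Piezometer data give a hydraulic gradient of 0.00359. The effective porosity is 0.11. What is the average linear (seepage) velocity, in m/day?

Hydraulic gradient i = 0.00359.
Darcy flux q = K · i = 0.1660 × 0.003590 = 0.0005959 m/day.
Seepage velocity v = q / n_e = 0.0005959 / 0.11 = 0.005418 m/day.

0.00542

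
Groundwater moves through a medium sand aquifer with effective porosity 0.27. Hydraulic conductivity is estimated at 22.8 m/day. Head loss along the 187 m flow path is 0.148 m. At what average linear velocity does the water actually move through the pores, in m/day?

0.0668

Hydraulic gradient i = Δh / L = 0.148 / 187 = 0.0007914.
Darcy flux q = K · i = 22.80 × 0.0007914 = 0.01804 m/day.
Seepage velocity v = q / n_e = 0.01804 / 0.27 = 0.06683 m/day.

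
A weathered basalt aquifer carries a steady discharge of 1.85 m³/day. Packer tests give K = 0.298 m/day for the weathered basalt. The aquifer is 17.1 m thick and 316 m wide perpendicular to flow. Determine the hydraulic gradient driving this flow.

0.00115

Cross-sectional area A = 316 × 17.1 = 5404 m².
From Q = K·A·i, i = Q / (K·A) = 1.85 / (0.2980 × 5404) = 0.001149.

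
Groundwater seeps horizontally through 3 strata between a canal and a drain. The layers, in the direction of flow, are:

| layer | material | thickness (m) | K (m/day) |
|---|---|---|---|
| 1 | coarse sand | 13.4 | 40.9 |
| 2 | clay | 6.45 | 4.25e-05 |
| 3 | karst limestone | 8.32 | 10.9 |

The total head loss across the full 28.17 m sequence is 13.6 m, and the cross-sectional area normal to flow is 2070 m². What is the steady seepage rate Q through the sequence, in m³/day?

0.185

Flow is perpendicular to layering, so the layers act in series and the equivalent K is the thickness-weighted harmonic mean.
Total thickness L = 13.4 + 6.45 + 8.32 = 28.17 m.
Σ(b_i/K_i) = 13.4/40.9 + 6.45/4.25e-05 + 8.32/10.9 = 1.518e+05 d.
K_eq = L / Σ(b_i/K_i) = 28.17 / 1.518e+05 = 0.0001856 m/day.
Q = K_eq · A · (Δh/L) = 0.0001856 × 2070 × (13.6/28.17) = 0.1855 m³/day.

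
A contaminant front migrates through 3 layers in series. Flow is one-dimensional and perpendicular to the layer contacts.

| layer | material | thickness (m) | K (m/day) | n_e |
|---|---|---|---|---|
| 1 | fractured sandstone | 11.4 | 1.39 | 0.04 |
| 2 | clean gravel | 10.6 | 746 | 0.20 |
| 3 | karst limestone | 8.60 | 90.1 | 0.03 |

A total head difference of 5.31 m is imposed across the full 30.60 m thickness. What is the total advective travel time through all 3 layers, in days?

With flow normal to the layers, continuity requires the same specific discharge q through every layer.
Σ(b_i/K_i) = 11.4/1.39 + 10.6/746 + 8.60/90.1 = 8.311 d.
q = Δh / Σ(b_i/K_i) = 5.31 / 8.311 = 0.6389 m/day.
In each layer the seepage velocity is v_i = q/n_i, so the layer transit time is t_i = b_i·n_i / q:
  layer 1 (fractured sandstone): t_1 = 11.4 × 0.04 / 0.6389 = 0.7137 d
  layer 2 (clean gravel): t_2 = 10.6 × 0.20 / 0.6389 = 3.318 d
  layer 3 (karst limestone): t_3 = 8.60 × 0.03 / 0.6389 = 0.4038 d
Total t = Σ t_i = 4.436 days.

4.44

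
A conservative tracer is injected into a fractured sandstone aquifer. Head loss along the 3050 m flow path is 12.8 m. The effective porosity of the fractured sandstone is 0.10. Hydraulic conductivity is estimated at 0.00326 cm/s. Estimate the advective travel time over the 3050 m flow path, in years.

70.6

Convert K: 0.00326 cm/s × 864 = 2.817 m/day.
Hydraulic gradient i = Δh / L = 12.8 / 3050 = 0.004197.
Darcy flux q = K · i = 2.817 × 0.004197 = 0.01182 m/day.
Seepage velocity v = q / n_e = 0.01182 / 0.10 = 0.1182 m/day.
Travel time t = L / v = 3050 / 0.1182 = 25802 days = 70.64 years.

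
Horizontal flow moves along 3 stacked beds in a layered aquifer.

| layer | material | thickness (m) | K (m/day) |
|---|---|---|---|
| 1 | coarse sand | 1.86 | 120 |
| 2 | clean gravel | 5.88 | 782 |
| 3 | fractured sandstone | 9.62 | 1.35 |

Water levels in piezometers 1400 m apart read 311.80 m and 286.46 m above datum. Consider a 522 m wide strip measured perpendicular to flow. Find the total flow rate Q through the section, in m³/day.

Flow is parallel to layering, so each bed carries its own Darcy discharge and the transmissivities add.
Σ(K_i·b_i) = 120×1.86 + 782×5.88 + 1.35×9.62 = 4834 m²/day.
Hydraulic gradient i = (311.80 − 286.46) / 1400 = 25.34 / 1400 = 0.01810.
Q = Σ(K_i·b_i) · W · i = 4834 × 522 × 0.01810 = 45676 m³/day.

45700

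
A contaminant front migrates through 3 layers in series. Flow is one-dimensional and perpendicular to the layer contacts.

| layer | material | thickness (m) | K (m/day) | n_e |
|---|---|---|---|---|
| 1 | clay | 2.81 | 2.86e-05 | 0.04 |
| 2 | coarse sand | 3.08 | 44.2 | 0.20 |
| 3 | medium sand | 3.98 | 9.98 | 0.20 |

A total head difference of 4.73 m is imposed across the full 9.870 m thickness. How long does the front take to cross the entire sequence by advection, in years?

With flow normal to the layers, continuity requires the same specific discharge q through every layer.
Σ(b_i/K_i) = 2.81/2.86e-05 + 3.08/44.2 + 3.98/9.98 = 98252 d.
q = Δh / Σ(b_i/K_i) = 4.73 / 98252 = 4.814e-05 m/day.
In each layer the seepage velocity is v_i = q/n_i, so the layer transit time is t_i = b_i·n_i / q:
  layer 1 (clay): t_1 = 2.81 × 0.04 / 4.814e-05 = 2335 d
  layer 2 (coarse sand): t_2 = 3.08 × 0.20 / 4.814e-05 = 12796 d
  layer 3 (medium sand): t_3 = 3.98 × 0.20 / 4.814e-05 = 16535 d
Total t = Σ t_i = 31665 days = 86.69 years.

86.7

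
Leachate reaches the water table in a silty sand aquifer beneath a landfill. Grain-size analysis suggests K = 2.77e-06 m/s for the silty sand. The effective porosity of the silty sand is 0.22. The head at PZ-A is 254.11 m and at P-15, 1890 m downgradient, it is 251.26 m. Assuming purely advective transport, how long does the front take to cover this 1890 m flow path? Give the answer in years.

3150

Convert K: 2.77e-06 m/s × 86400 = 0.2393 m/day.
Hydraulic gradient i = (254.11 − 251.26) / 1890 = 2.85 / 1890 = 0.001508.
Darcy flux q = K · i = 0.2393 × 0.001508 = 0.0003609 m/day.
Seepage velocity v = q / n_e = 0.0003609 / 0.22 = 0.001640 m/day.
Travel time t = L / v = 1890 / 0.001640 = 1.152e+06 days = 3154 years.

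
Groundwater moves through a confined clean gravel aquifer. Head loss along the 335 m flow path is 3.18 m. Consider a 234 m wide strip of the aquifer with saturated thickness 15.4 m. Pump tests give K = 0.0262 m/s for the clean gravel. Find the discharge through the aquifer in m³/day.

Convert K: 0.0262 m/s × 86400 = 2264 m/day.
Cross-sectional area A = 234 × 15.4 = 3604 m².
Hydraulic gradient i = Δh / L = 3.18 / 335 = 0.009493.
Darcy's law: Q = K · A · i = 2264 × 3604 × 0.009493 = 77434 m³/day.

77400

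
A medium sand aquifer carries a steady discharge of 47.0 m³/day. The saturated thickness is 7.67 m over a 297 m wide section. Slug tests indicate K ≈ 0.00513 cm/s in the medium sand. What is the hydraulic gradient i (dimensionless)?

Convert K: 0.00513 cm/s × 864 = 4.432 m/day.
Cross-sectional area A = 297 × 7.67 = 2278 m².
From Q = K·A·i, i = Q / (K·A) = 47.0 / (4.432 × 2278) = 0.004655.

0.00465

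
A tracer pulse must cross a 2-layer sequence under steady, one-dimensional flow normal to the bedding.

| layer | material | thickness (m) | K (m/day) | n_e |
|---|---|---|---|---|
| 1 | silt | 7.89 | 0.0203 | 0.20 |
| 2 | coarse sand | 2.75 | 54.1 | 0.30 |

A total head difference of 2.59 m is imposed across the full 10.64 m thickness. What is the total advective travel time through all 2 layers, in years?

With flow normal to the layers, continuity requires the same specific discharge q through every layer.
Σ(b_i/K_i) = 7.89/0.0203 + 2.75/54.1 = 388.7 d.
q = Δh / Σ(b_i/K_i) = 2.59 / 388.7 = 0.006663 m/day.
In each layer the seepage velocity is v_i = q/n_i, so the layer transit time is t_i = b_i·n_i / q:
  layer 1 (silt): t_1 = 7.89 × 0.20 / 0.006663 = 236.8 d
  layer 2 (coarse sand): t_2 = 2.75 × 0.30 / 0.006663 = 123.8 d
Total t = Σ t_i = 360.7 days = 0.9874 years.

0.987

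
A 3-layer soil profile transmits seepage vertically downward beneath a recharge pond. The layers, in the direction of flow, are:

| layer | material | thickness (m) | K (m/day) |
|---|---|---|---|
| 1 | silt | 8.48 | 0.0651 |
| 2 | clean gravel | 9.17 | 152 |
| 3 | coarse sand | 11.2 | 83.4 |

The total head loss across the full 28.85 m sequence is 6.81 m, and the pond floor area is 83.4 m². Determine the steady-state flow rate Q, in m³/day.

4.35

Flow is perpendicular to layering, so the layers act in series and the equivalent K is the thickness-weighted harmonic mean.
Total thickness L = 8.48 + 9.17 + 11.2 = 28.85 m.
Σ(b_i/K_i) = 8.48/0.0651 + 9.17/152 + 11.2/83.4 = 130.5 d.
K_eq = L / Σ(b_i/K_i) = 28.85 / 130.5 = 0.2211 m/day.
Q = K_eq · A · (Δh/L) = 0.2211 × 83.4 × (6.81/28.85) = 4.354 m³/day.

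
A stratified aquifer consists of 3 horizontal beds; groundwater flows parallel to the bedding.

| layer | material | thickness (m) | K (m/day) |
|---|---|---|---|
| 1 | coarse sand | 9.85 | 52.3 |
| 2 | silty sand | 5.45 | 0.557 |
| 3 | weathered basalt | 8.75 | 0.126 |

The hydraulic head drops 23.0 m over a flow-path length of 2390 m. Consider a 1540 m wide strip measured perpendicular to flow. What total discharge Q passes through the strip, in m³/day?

Flow is parallel to layering, so each bed carries its own Darcy discharge and the transmissivities add.
Σ(K_i·b_i) = 52.3×9.85 + 0.557×5.45 + 0.126×8.75 = 519.3 m²/day.
Hydraulic gradient i = Δh / L = 23.0 / 2390 = 0.009623.
Q = Σ(K_i·b_i) · W · i = 519.3 × 1540 × 0.009623 = 7696 m³/day.

7700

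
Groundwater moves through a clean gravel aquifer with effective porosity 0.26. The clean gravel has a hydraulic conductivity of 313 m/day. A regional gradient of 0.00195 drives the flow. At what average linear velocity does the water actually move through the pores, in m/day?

2.35

Hydraulic gradient i = 0.00195.
Darcy flux q = K · i = 313.0 × 0.001950 = 0.6103 m/day.
Seepage velocity v = q / n_e = 0.6103 / 0.26 = 2.347 m/day.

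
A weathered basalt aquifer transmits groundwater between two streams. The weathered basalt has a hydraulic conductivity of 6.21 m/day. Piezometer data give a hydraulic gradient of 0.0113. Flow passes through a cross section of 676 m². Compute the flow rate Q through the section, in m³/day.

47.4

Hydraulic gradient i = 0.0113.
Darcy's law: Q = K · A · i = 6.210 × 676.0 × 0.01130 = 47.44 m³/day.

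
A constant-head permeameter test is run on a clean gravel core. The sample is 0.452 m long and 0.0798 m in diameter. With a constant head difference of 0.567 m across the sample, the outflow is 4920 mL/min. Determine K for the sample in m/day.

Cross-sectional area A = π·(d/2)² = π × (0.0798/2)² = 0.005001 m².
Convert discharge: 4920 mL/min = 8.200e-05 m³/s.
Darcy's law rearranged: K = Q·L / (A·Δh) = 8.200e-05 × 0.452 / (0.005001 × 0.567) = 0.01307 m/s = 1129 m/day.

1130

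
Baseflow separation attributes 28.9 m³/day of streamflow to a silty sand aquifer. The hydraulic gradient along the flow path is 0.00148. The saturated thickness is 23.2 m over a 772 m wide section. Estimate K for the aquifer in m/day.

Cross-sectional area A = 772 × 23.2 = 17910 m².
Hydraulic gradient i = 0.00148.
From Q = K·A·i, K = Q / (A·i) = 28.9 / (17910 × 0.001480) = 1.090 m/day.

1.09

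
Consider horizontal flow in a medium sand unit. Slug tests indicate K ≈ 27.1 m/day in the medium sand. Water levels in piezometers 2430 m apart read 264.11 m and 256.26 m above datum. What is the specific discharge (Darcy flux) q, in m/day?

0.0875

Hydraulic gradient i = (264.11 − 256.26) / 2430 = 7.85 / 2430 = 0.003230.
Specific discharge q = K · i = 27.10 × 0.003230 = 0.08755 m/day.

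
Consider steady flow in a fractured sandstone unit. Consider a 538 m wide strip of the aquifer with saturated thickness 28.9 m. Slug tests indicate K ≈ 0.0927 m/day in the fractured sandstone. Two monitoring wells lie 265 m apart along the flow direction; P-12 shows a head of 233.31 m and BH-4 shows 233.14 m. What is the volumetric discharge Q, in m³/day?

0.925

Cross-sectional area A = 538 × 28.9 = 15548 m².
Hydraulic gradient i = (233.31 − 233.14) / 265 = 0.17 / 265 = 0.0006415.
Darcy's law: Q = K · A · i = 0.09270 × 15548 × 0.0006415 = 0.9246 m³/day.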